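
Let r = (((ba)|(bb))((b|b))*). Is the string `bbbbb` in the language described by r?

Split as bb·bbb: ((ba)|(bb)) matches bb and ((b|b))* matches bbb.

yes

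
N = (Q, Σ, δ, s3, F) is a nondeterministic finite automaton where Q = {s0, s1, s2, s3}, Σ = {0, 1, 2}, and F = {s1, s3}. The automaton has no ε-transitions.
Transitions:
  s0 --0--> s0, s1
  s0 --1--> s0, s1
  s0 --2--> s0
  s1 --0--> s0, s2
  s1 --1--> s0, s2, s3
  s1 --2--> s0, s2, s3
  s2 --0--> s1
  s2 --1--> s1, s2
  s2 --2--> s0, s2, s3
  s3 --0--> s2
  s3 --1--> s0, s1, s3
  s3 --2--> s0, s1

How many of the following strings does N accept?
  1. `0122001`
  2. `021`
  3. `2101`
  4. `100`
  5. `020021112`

`0122001`: accepted
`021`: accepted
`2101`: accepted
`100`: accepted
`020021112`: accepted

5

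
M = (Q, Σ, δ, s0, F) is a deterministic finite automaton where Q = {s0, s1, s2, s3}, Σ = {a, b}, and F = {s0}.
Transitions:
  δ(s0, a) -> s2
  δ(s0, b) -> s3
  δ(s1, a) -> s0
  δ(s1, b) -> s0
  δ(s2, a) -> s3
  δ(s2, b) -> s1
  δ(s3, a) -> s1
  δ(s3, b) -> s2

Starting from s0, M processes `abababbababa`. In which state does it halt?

s0 --a--> s2
s2 --b--> s1
s1 --a--> s0
s0 --b--> s3
s3 --a--> s1
s1 --b--> s0
s0 --b--> s3
s3 --a--> s1
s1 --b--> s0
s0 --a--> s2
s2 --b--> s1
s1 --a--> s0

s0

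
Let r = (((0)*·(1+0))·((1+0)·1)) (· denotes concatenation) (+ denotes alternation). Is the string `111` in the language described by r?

Split as 1·11: ((0)*·(1+0)) matches 1 and ((1+0)·1) matches 11.

yes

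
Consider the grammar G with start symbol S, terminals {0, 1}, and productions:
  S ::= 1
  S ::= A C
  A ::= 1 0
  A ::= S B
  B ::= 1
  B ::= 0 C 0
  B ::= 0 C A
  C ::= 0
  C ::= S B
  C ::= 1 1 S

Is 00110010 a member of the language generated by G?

no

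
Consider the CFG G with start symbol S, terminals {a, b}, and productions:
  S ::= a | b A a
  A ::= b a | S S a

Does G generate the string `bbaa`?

S ⇒ bAa ⇒ bbaa

yes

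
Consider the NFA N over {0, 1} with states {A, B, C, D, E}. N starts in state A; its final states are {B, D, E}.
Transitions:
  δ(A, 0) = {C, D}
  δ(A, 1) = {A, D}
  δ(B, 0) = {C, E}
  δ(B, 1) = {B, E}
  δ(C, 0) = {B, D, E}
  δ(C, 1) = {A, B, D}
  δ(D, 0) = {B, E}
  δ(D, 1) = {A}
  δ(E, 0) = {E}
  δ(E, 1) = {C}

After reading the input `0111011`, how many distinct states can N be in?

5

Start: {A}
read 0: {C, D}
read 1: {A, B, D}
read 1: {A, B, D, E}
read 1: {A, B, C, D, E}
read 0: {B, C, D, E}
read 1: {A, B, C, D, E}
read 1: {A, B, C, D, E}
Final reachable set {A, B, C, D, E} has 5 states.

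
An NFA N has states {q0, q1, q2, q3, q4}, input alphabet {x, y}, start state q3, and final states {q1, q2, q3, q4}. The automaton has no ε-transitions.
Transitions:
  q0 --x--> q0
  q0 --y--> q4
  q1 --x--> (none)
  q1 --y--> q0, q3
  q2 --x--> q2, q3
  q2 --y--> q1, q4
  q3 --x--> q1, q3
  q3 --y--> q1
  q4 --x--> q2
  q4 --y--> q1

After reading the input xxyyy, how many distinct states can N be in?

Start: {q3}
read x: {q1, q3}
read x: {q1, q3}
read y: {q0, q1, q3}
read y: {q0, q1, q3, q4}
read y: {q0, q1, q3, q4}
Final reachable set {q0, q1, q3, q4} has 4 states.

4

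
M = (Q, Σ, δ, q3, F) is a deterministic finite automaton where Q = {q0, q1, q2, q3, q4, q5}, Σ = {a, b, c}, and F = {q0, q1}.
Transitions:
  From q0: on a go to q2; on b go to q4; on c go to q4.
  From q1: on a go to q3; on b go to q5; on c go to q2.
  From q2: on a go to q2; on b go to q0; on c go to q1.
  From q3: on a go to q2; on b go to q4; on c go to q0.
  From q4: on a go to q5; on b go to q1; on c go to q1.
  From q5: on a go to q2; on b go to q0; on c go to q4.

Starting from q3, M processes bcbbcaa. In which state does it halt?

q2

q3 --b--> q4
q4 --c--> q1
q1 --b--> q5
q5 --b--> q0
q0 --c--> q4
q4 --a--> q5
q5 --a--> q2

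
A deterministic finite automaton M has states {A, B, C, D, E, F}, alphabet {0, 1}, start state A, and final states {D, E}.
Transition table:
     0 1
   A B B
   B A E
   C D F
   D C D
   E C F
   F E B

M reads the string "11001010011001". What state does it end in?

E

A --1--> B
B --1--> E
E --0--> C
C --0--> D
D --1--> D
D --0--> C
C --1--> F
F --0--> E
E --0--> C
C --1--> F
F --1--> B
B --0--> A
A --0--> B
B --1--> E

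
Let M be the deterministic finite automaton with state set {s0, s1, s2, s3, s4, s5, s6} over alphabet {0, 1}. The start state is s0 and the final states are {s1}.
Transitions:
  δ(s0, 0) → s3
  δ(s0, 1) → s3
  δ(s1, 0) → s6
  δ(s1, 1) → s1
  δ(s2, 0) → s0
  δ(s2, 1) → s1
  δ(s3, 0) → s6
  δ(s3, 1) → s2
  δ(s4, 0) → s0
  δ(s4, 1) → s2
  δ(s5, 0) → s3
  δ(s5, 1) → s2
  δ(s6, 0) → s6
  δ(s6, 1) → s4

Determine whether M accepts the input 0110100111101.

s0 --0--> s3
s3 --1--> s2
s2 --1--> s1
s1 --0--> s6
s6 --1--> s4
s4 --0--> s0
s0 --0--> s3
s3 --1--> s2
s2 --1--> s1
s1 --1--> s1
s1 --1--> s1
s1 --0--> s6
s6 --1--> s4
End in state s4, which is not an accepting state.

rejected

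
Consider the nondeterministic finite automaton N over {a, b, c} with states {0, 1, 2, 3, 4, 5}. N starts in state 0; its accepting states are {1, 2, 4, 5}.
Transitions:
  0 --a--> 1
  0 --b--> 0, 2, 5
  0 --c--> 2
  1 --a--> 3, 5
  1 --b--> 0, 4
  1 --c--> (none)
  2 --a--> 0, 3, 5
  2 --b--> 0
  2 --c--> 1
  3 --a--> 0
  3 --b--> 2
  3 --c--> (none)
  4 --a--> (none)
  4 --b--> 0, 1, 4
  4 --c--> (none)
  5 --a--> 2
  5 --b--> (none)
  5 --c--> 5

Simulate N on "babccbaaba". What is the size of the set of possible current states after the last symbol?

3

Start: {0}
read b: {0, 2, 5}
read a: {0, 1, 2, 3, 5}
read b: {0, 2, 4, 5}
read c: {1, 2, 5}
read c: {1, 5}
read b: {0, 4}
read a: {1}
read a: {3, 5}
read b: {2}
read a: {0, 3, 5}
Final reachable set {0, 3, 5} has 3 states.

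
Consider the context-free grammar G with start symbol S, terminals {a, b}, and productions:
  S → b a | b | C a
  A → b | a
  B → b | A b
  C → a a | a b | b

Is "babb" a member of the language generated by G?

no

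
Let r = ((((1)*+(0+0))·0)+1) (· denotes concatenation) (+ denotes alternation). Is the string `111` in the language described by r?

no

Neither (((1)*+(0+0))·0) nor 1 matches 111.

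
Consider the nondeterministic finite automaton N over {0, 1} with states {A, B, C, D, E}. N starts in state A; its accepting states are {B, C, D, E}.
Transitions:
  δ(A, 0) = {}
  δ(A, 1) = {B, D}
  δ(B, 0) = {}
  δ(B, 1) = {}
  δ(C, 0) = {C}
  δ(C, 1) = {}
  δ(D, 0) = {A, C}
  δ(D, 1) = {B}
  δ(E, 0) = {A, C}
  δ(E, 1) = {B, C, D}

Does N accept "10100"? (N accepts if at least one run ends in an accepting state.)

Start: {A}
read 1: {B, D}
read 0: {A, C}
read 1: {B, D}
read 0: {A, C}
read 0: {C}
Reachable ∩ accepting = {C} — nonempty.

accepted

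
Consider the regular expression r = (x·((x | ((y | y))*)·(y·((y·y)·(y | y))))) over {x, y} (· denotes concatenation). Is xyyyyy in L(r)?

yes

Split as x·yyyyy: x matches x and ((x|((y|y))*)·(y·((y·y)·(y|y)))) matches yyyyy.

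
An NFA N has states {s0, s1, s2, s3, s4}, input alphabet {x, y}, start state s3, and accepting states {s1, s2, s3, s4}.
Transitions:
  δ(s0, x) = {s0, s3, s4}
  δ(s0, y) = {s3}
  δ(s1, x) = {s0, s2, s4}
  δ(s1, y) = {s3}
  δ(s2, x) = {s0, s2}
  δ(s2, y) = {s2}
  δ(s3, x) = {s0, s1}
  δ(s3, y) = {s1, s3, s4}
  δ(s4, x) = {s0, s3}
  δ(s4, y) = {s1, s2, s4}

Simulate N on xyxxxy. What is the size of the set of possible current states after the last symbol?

Start: {s3}
read x: {s0, s1}
read y: {s3}
read x: {s0, s1}
read x: {s0, s2, s3, s4}
read x: {s0, s1, s2, s3, s4}
read y: {s1, s2, s3, s4}
Final reachable set {s1, s2, s3, s4} has 4 states.

4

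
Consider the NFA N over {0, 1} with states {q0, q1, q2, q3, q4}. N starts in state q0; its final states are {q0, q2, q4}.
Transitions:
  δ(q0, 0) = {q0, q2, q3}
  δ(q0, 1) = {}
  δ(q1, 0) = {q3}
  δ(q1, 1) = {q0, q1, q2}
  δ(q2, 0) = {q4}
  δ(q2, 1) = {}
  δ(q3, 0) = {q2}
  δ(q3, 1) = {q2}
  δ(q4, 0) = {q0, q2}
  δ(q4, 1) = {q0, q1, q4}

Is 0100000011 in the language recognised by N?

Start: {q0}
read 0: {q0, q2, q3}
read 1: {q2}
read 0: {q4}
read 0: {q0, q2}
read 0: {q0, q2, q3, q4}
read 0: {q0, q2, q3, q4}
read 0: {q0, q2, q3, q4}
read 0: {q0, q2, q3, q4}
read 1: {q0, q1, q2, q4}
read 1: {q0, q1, q2, q4}
Reachable ∩ accepting = {q0, q2, q4} — nonempty.

accepted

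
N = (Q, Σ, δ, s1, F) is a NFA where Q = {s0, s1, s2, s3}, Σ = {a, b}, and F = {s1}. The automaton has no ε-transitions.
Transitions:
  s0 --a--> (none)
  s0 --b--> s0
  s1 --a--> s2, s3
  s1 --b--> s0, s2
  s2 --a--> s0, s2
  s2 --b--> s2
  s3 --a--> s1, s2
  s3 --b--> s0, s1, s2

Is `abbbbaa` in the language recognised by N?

Start: {s1}
read a: {s2, s3}
read b: {s0, s1, s2}
read b: {s0, s2}
read b: {s0, s2}
read b: {s0, s2}
read a: {s0, s2}
read a: {s0, s2}
Reachable ∩ accepting = {} — empty.

rejected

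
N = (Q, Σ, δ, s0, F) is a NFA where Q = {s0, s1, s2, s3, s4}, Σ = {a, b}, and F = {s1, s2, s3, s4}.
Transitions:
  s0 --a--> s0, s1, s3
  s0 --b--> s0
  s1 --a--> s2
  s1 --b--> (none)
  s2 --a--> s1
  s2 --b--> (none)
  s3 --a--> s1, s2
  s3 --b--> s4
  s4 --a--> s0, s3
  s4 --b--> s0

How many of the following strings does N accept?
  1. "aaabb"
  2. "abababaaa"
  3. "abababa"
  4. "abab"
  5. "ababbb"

3

"aaabb": rejected
"abababaaa": accepted
"abababa": accepted
"abab": accepted
"ababbb": rejected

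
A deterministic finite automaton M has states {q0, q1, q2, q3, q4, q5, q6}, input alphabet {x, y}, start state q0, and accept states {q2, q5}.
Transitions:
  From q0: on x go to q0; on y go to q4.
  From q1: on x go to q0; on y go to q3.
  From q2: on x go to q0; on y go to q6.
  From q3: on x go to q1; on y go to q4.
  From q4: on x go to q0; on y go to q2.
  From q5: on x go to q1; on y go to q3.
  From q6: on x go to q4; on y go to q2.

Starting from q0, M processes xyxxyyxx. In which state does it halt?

q0

q0 --x--> q0
q0 --y--> q4
q4 --x--> q0
q0 --x--> q0
q0 --y--> q4
q4 --y--> q2
q2 --x--> q0
q0 --x--> q0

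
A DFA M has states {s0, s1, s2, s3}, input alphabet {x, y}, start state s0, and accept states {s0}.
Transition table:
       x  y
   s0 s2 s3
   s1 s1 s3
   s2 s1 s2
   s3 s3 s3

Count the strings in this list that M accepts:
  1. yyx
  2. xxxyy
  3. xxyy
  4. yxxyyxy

0

yyx: rejected
xxxyy: rejected
xxyy: rejected
yxxyyxy: rejected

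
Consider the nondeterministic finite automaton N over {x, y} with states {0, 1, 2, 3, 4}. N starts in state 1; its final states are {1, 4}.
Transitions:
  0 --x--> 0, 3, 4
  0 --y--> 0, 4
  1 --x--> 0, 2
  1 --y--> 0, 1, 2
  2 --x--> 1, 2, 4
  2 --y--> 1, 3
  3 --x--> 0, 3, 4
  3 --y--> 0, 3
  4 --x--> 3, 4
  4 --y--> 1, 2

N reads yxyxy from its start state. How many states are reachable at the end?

5

Start: {1}
read y: {0, 1, 2}
read x: {0, 1, 2, 3, 4}
read y: {0, 1, 2, 3, 4}
read x: {0, 1, 2, 3, 4}
read y: {0, 1, 2, 3, 4}
Final reachable set {0, 1, 2, 3, 4} has 5 states.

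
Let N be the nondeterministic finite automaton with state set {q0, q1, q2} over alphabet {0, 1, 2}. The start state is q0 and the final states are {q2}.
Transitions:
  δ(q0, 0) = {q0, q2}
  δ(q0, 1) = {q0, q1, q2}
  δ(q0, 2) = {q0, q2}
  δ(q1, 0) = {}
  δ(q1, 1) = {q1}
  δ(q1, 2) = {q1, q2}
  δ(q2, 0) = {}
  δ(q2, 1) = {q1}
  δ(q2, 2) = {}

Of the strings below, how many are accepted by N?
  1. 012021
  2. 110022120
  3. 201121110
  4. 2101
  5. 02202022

012021: accepted
110022120: accepted
201121110: accepted
2101: accepted
02202022: accepted

5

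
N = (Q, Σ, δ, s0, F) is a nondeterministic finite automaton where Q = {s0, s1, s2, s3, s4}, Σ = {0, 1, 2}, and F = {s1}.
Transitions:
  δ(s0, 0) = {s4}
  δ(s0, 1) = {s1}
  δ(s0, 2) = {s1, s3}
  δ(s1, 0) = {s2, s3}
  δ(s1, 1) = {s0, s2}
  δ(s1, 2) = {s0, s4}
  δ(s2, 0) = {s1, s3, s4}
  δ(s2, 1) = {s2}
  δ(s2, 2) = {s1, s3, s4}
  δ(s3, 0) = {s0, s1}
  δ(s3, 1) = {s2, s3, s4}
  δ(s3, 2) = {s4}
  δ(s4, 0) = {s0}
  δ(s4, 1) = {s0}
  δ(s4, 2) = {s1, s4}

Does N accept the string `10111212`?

Start: {s0}
read 1: {s1}
read 0: {s2, s3}
read 1: {s2, s3, s4}
read 1: {s0, s2, s3, s4}
read 1: {s0, s1, s2, s3, s4}
read 2: {s0, s1, s3, s4}
read 1: {s0, s1, s2, s3, s4}
read 2: {s0, s1, s3, s4}
Reachable ∩ accepting = {s1} — nonempty.

accepted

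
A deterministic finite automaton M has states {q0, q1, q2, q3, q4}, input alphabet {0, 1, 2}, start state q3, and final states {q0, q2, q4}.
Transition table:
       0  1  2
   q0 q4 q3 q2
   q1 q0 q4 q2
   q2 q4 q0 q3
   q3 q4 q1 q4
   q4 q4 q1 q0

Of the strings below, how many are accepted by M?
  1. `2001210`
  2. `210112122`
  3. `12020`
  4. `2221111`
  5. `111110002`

4

`2001210`: accepted
`210112122`: rejected
`12020`: accepted
`2221111`: accepted
`111110002`: accepted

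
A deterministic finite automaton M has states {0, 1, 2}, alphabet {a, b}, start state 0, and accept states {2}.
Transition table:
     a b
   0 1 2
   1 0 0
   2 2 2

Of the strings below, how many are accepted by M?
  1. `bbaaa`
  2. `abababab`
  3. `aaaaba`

2

`bbaaa`: accepted
`abababab`: rejected
`aaaaba`: accepted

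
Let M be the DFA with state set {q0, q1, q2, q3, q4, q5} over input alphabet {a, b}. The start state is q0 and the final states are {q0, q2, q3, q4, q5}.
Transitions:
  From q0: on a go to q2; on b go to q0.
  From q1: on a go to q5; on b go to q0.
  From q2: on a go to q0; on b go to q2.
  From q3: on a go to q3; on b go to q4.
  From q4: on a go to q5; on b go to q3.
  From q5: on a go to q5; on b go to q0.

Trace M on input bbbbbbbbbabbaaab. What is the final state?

q0 --b--> q0
q0 --b--> q0
q0 --b--> q0
q0 --b--> q0
q0 --b--> q0
q0 --b--> q0
q0 --b--> q0
q0 --b--> q0
q0 --b--> q0
q0 --a--> q2
q2 --b--> q2
q2 --b--> q2
q2 --a--> q0
q0 --a--> q2
q2 --a--> q0
q0 --b--> q0

q0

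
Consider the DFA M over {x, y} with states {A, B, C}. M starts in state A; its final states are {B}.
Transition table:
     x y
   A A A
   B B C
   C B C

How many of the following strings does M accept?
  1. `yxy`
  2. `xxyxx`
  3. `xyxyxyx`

0

`yxy`: rejected
`xxyxx`: rejected
`xyxyxyx`: rejected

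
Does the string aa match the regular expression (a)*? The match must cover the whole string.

yes

Split into 2 pieces a · a; each matches a.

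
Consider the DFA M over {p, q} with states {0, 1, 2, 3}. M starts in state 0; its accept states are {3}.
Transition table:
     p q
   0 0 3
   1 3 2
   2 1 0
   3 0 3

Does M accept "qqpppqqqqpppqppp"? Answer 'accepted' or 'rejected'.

rejected

0 --q--> 3
3 --q--> 3
3 --p--> 0
0 --p--> 0
0 --p--> 0
0 --q--> 3
3 --q--> 3
3 --q--> 3
3 --q--> 3
3 --p--> 0
0 --p--> 0
0 --p--> 0
0 --q--> 3
3 --p--> 0
0 --p--> 0
0 --p--> 0
End in state 0, which is not an accepting state.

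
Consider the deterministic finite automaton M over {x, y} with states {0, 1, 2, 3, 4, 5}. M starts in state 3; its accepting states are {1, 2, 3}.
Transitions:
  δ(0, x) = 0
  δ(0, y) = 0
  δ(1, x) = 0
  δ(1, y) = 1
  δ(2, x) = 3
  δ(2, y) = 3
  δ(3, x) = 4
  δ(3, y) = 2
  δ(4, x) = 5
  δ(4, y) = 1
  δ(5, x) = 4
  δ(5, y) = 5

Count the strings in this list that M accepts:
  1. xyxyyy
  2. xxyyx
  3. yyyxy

xyxyyy: rejected
xxyyx: rejected
yyyxy: accepted

1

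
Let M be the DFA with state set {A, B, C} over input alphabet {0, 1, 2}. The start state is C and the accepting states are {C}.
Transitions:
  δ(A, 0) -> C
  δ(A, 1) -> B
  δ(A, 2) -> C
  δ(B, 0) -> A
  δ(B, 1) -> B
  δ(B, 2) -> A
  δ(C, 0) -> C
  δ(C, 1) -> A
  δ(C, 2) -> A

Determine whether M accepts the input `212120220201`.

C --2--> A
A --1--> B
B --2--> A
A --1--> B
B --2--> A
A --0--> C
C --2--> A
A --2--> C
C --0--> C
C --2--> A
A --0--> C
C --1--> A
End in state A, which is not an accepting state.

rejected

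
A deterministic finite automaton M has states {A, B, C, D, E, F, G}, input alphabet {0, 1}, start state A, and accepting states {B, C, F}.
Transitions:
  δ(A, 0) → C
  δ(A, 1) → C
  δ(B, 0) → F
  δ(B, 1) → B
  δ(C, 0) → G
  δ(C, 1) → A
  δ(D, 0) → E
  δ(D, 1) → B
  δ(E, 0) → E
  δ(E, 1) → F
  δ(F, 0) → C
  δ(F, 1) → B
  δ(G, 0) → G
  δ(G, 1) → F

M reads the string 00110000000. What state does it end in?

A --0--> C
C --0--> G
G --1--> F
F --1--> B
B --0--> F
F --0--> C
C --0--> G
G --0--> G
G --0--> G
G --0--> G
G --0--> G

G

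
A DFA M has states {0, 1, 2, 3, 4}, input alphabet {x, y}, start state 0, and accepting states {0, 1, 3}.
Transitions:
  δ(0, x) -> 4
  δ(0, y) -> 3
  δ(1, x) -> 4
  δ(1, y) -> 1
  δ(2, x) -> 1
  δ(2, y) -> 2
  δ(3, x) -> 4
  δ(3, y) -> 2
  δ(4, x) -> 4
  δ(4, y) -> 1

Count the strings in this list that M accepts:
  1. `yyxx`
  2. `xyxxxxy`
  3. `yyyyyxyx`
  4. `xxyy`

`yyxx`: rejected
`xyxxxxy`: accepted
`yyyyyxyx`: rejected
`xxyy`: accepted

2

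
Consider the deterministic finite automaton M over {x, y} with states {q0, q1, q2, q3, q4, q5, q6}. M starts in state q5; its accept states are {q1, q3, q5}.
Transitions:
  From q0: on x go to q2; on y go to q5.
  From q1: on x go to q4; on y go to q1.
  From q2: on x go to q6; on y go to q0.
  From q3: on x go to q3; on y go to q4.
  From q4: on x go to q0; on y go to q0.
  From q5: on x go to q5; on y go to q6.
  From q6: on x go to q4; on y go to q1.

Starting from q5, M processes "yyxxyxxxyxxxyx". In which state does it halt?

q5 --y--> q6
q6 --y--> q1
q1 --x--> q4
q4 --x--> q0
q0 --y--> q5
q5 --x--> q5
q5 --x--> q5
q5 --x--> q5
q5 --y--> q6
q6 --x--> q4
q4 --x--> q0
q0 --x--> q2
q2 --y--> q0
q0 --x--> q2

q2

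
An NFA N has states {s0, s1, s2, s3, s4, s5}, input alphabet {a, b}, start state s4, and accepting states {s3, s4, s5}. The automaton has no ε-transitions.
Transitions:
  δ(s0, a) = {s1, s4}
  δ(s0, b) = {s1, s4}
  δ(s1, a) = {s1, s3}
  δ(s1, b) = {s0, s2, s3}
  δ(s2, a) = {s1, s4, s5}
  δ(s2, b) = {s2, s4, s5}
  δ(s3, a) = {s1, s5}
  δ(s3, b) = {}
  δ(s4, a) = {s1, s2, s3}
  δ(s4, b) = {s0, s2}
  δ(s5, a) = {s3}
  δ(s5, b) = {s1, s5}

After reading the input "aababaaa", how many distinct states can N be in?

4

Start: {s4}
read a: {s1, s2, s3}
read a: {s1, s3, s4, s5}
read b: {s0, s1, s2, s3, s5}
read a: {s1, s3, s4, s5}
read b: {s0, s1, s2, s3, s5}
read a: {s1, s3, s4, s5}
read a: {s1, s2, s3, s5}
read a: {s1, s3, s4, s5}
Final reachable set {s1, s3, s4, s5} has 4 states.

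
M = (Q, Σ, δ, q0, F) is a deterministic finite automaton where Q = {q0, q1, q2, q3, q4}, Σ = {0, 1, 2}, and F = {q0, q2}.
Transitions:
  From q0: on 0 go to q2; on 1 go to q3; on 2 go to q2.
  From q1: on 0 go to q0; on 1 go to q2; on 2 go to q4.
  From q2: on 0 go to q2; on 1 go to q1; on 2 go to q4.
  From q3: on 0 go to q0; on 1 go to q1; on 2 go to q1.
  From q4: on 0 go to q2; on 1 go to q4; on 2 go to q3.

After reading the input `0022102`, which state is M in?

q0 --0--> q2
q2 --0--> q2
q2 --2--> q4
q4 --2--> q3
q3 --1--> q1
q1 --0--> q0
q0 --2--> q2

q2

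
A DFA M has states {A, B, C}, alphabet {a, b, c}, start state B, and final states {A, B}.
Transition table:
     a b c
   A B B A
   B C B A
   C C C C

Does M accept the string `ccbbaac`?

B --c--> A
A --c--> A
A --b--> B
B --b--> B
B --a--> C
C --a--> C
C --c--> C
End in state C, which is not an accepting state.

rejected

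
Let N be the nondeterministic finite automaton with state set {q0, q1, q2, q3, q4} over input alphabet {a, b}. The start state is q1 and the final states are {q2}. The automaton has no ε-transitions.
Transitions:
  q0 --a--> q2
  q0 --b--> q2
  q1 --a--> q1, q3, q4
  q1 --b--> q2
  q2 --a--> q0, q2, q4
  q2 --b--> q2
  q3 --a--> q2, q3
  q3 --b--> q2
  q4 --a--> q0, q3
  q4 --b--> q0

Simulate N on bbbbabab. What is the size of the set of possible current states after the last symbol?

Start: {q1}
read b: {q2}
read b: {q2}
read b: {q2}
read b: {q2}
read a: {q0, q2, q4}
read b: {q0, q2}
read a: {q0, q2, q4}
read b: {q0, q2}
Final reachable set {q0, q2} has 2 states.

2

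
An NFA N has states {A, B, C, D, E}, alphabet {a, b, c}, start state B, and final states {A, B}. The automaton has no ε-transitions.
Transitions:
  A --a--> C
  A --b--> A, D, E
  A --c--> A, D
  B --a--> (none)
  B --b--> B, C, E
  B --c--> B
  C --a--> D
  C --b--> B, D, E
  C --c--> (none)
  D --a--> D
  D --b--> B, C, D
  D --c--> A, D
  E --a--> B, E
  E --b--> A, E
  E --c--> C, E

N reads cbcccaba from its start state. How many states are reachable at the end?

Start: {B}
read c: {B}
read b: {B, C, E}
read c: {B, C, E}
read c: {B, C, E}
read c: {B, C, E}
read a: {B, D, E}
read b: {A, B, C, D, E}
read a: {B, C, D, E}
Final reachable set {B, C, D, E} has 4 states.

4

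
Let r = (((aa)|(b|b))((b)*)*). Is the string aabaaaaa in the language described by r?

no

No split of aabaaaaa into u·v has ((aa)|(b|b)) matching u and ((b)*)* matching v.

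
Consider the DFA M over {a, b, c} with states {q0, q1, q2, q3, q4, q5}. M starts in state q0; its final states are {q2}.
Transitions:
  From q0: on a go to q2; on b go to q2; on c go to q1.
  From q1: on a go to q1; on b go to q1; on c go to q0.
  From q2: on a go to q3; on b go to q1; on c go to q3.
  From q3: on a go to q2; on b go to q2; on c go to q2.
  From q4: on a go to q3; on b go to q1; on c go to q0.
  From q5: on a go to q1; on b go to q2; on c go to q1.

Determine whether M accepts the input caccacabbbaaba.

rejected

q0 --c--> q1
q1 --a--> q1
q1 --c--> q0
q0 --c--> q1
q1 --a--> q1
q1 --c--> q0
q0 --a--> q2
q2 --b--> q1
q1 --b--> q1
q1 --b--> q1
q1 --a--> q1
q1 --a--> q1
q1 --b--> q1
q1 --a--> q1
End in state q1, which is not an accepting state.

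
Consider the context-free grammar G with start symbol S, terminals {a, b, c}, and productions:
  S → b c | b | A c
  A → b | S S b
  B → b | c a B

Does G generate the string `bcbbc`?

yes

S ⇒ Ac ⇒ SSbc ⇒ AcSbc ⇒ bcSbc ⇒ bcbbc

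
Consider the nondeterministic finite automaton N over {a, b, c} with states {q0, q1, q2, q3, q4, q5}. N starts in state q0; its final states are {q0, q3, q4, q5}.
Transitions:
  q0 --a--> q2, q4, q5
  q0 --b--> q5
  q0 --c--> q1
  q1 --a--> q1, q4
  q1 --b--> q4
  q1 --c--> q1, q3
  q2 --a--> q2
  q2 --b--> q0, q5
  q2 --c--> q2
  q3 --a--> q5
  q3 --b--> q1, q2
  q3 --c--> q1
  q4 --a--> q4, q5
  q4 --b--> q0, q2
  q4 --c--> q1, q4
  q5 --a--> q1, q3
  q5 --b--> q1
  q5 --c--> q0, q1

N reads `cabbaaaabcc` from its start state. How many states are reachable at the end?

Start: {q0}
read c: {q1}
read a: {q1, q4}
read b: {q0, q2, q4}
read b: {q0, q2, q5}
read a: {q1, q2, q3, q4, q5}
read a: {q1, q2, q3, q4, q5}
read a: {q1, q2, q3, q4, q5}
read a: {q1, q2, q3, q4, q5}
read b: {q0, q1, q2, q4, q5}
read c: {q0, q1, q2, q3, q4}
read c: {q1, q2, q3, q4}
Final reachable set {q1, q2, q3, q4} has 4 states.

4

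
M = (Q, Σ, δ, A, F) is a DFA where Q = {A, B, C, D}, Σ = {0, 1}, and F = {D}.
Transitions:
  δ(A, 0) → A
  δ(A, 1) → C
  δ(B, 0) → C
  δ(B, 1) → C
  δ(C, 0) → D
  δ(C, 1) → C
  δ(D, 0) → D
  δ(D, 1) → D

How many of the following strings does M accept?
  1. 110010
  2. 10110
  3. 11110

3

110010: accepted
10110: accepted
11110: accepted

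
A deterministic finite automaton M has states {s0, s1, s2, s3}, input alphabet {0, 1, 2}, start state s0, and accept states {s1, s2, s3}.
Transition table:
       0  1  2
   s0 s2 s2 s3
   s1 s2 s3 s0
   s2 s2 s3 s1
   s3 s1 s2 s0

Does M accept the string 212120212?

s0 --2--> s3
s3 --1--> s2
s2 --2--> s1
s1 --1--> s3
s3 --2--> s0
s0 --0--> s2
s2 --2--> s1
s1 --1--> s3
s3 --2--> s0
End in state s0, which is not an accepting state.

rejected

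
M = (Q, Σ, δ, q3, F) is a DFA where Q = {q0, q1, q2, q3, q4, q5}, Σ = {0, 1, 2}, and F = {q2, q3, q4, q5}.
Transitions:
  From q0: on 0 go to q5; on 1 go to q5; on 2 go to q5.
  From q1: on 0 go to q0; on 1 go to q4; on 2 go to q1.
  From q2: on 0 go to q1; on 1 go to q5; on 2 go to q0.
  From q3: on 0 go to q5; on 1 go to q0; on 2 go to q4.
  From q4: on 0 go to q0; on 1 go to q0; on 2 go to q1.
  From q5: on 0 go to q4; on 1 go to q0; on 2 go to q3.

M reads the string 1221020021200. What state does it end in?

q5

q3 --1--> q0
q0 --2--> q5
q5 --2--> q3
q3 --1--> q0
q0 --0--> q5
q5 --2--> q3
q3 --0--> q5
q5 --0--> q4
q4 --2--> q1
q1 --1--> q4
q4 --2--> q1
q1 --0--> q0
q0 --0--> q5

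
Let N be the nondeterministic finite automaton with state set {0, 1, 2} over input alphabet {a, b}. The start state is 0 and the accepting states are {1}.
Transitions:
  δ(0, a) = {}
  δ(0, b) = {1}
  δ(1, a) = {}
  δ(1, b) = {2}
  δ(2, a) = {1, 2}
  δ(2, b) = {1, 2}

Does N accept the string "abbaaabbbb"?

rejected

Start: {0}
read a: {}
The reachable set is empty and stays empty for the remaining 9 symbols.
Reachable ∩ accepting = {} — empty.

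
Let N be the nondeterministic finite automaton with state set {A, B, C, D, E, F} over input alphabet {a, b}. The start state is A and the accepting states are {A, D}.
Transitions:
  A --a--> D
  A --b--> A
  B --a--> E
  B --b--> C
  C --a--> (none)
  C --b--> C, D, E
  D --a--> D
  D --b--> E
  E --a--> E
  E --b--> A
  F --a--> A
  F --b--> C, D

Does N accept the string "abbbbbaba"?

Start: {A}
read a: {D}
read b: {E}
read b: {A}
read b: {A}
read b: {A}
read b: {A}
read a: {D}
read b: {E}
read a: {E}
Reachable ∩ accepting = {} — empty.

rejected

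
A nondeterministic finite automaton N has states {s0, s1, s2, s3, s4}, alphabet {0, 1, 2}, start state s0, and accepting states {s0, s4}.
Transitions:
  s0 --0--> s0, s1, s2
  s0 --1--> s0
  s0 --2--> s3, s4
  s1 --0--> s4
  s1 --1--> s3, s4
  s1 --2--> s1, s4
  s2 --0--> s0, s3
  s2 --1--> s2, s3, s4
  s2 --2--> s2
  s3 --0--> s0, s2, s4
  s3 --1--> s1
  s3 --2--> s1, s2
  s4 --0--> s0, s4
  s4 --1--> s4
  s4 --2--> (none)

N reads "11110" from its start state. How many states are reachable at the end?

Start: {s0}
read 1: {s0}
read 1: {s0}
read 1: {s0}
read 1: {s0}
read 0: {s0, s1, s2}
Final reachable set {s0, s1, s2} has 3 states.

3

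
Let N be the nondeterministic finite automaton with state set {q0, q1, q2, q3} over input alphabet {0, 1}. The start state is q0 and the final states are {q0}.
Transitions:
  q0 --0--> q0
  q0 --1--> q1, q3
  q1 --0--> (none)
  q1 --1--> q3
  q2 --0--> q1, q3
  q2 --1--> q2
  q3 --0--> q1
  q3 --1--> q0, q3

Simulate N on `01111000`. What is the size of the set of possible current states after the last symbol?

1

Start: {q0}
read 0: {q0}
read 1: {q1, q3}
read 1: {q0, q3}
read 1: {q0, q1, q3}
read 1: {q0, q1, q3}
read 0: {q0, q1}
read 0: {q0}
read 0: {q0}
Final reachable set {q0} has 1 state.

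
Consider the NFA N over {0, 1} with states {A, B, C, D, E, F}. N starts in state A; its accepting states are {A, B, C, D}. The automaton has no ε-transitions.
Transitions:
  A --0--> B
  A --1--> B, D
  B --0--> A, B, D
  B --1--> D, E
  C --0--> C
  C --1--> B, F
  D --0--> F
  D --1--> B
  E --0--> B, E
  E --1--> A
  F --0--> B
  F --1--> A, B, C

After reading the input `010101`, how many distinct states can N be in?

6

Start: {A}
read 0: {B}
read 1: {D, E}
read 0: {B, E, F}
read 1: {A, B, C, D, E}
read 0: {A, B, C, D, E, F}
read 1: {A, B, C, D, E, F}
Final reachable set {A, B, C, D, E, F} has 6 states.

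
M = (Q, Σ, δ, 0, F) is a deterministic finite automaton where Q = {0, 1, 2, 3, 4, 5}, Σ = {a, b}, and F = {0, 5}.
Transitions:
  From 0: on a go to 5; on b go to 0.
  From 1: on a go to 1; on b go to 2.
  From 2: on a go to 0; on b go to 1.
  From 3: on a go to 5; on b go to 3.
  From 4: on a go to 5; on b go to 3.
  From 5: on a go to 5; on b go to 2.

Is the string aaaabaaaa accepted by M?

accepted

0 --a--> 5
5 --a--> 5
5 --a--> 5
5 --a--> 5
5 --b--> 2
2 --a--> 0
0 --a--> 5
5 --a--> 5
5 --a--> 5
End in state 5, which is an accepting state.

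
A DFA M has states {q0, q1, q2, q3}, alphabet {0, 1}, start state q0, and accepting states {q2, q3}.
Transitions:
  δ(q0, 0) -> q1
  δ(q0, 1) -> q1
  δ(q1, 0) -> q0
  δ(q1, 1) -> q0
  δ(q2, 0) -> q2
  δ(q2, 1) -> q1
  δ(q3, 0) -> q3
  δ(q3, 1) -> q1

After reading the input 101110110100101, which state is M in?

q0 --1--> q1
q1 --0--> q0
q0 --1--> q1
q1 --1--> q0
q0 --1--> q1
q1 --0--> q0
q0 --1--> q1
q1 --1--> q0
q0 --0--> q1
q1 --1--> q0
q0 --0--> q1
q1 --0--> q0
q0 --1--> q1
q1 --0--> q0
q0 --1--> q1

q1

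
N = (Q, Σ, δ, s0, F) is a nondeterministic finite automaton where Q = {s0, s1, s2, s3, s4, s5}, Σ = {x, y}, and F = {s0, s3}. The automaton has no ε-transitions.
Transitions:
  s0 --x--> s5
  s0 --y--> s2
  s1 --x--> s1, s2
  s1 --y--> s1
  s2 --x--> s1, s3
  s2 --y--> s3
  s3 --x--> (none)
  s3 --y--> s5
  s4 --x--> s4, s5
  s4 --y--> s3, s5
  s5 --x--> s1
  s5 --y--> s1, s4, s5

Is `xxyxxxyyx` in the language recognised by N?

rejected

Start: {s0}
read x: {s5}
read x: {s1}
read y: {s1}
read x: {s1, s2}
read x: {s1, s2, s3}
read x: {s1, s2, s3}
read y: {s1, s3, s5}
read y: {s1, s4, s5}
read x: {s1, s2, s4, s5}
Reachable ∩ accepting = {} — empty.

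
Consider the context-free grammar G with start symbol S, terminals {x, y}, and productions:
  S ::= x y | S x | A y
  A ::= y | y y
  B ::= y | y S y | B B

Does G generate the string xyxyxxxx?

no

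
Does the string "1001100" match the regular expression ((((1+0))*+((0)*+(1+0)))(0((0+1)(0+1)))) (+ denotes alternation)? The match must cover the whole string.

No split of 1001100 into u·v has (((1+0))*+((0)*+(1+0))) matching u and (0((0+1)(0+1))) matching v.

no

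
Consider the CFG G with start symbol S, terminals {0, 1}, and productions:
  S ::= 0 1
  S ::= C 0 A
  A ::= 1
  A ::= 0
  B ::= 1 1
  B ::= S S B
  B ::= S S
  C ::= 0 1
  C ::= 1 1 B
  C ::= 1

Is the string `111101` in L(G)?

yes

S ⇒ C0A ⇒ 11B0A ⇒ 11110A ⇒ 111101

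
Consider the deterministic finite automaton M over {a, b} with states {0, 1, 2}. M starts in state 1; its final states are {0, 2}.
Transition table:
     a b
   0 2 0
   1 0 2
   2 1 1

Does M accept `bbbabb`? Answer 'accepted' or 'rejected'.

rejected

1 --b--> 2
2 --b--> 1
1 --b--> 2
2 --a--> 1
1 --b--> 2
2 --b--> 1
End in state 1, which is not an accepting state.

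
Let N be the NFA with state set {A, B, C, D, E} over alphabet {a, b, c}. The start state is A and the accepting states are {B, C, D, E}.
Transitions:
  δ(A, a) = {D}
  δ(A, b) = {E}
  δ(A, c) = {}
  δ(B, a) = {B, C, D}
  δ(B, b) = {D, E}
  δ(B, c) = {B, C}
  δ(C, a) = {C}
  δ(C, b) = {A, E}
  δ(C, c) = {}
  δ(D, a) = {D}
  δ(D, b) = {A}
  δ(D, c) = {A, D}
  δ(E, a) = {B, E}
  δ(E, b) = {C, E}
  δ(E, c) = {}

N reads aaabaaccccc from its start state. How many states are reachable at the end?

Start: {A}
read a: {D}
read a: {D}
read a: {D}
read b: {A}
read a: {D}
read a: {D}
read c: {A, D}
read c: {A, D}
read c: {A, D}
read c: {A, D}
read c: {A, D}
Final reachable set {A, D} has 2 states.

2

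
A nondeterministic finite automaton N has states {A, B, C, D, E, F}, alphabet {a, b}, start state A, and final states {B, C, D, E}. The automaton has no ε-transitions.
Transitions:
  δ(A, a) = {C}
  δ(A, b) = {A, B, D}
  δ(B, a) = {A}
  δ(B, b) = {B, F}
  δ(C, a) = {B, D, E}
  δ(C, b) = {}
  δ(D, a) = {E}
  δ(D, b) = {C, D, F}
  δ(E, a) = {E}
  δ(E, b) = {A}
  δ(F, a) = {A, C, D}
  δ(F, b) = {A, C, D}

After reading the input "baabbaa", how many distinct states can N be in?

Start: {A}
read b: {A, B, D}
read a: {A, C, E}
read a: {B, C, D, E}
read b: {A, B, C, D, F}
read b: {A, B, C, D, F}
read a: {A, B, C, D, E}
read a: {A, B, C, D, E}
Final reachable set {A, B, C, D, E} has 5 states.

5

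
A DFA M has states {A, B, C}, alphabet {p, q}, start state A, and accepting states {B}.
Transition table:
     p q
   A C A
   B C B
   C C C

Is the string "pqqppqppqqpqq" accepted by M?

A --p--> C
C --q--> C
C --q--> C
C --p--> C
C --p--> C
C --q--> C
C --p--> C
C --p--> C
C --q--> C
C --q--> C
C --p--> C
C --q--> C
C --q--> C
End in state C, which is not an accepting state.

rejected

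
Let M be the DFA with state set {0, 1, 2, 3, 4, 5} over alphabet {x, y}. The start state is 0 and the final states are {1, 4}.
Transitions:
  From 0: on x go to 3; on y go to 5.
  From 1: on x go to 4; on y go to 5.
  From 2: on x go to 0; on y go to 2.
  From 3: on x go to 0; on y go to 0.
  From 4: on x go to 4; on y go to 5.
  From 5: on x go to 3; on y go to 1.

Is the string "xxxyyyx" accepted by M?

accepted

0 --x--> 3
3 --x--> 0
0 --x--> 3
3 --y--> 0
0 --y--> 5
5 --y--> 1
1 --x--> 4
End in state 4, which is an accepting state.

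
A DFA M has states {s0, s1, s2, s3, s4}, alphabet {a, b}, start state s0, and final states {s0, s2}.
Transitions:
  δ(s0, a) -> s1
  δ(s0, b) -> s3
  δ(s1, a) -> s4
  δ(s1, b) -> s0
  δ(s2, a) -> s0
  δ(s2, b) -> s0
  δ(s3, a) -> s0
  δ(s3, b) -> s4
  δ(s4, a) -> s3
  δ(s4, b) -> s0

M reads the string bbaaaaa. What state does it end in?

s0 --b--> s3
s3 --b--> s4
s4 --a--> s3
s3 --a--> s0
s0 --a--> s1
s1 --a--> s4
s4 --a--> s3

s3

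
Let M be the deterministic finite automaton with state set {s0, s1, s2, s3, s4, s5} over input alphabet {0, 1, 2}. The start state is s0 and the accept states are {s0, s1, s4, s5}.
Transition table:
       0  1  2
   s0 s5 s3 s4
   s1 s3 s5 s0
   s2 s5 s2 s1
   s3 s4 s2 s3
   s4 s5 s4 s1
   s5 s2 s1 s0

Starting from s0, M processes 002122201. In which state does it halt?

s2

s0 --0--> s5
s5 --0--> s2
s2 --2--> s1
s1 --1--> s5
s5 --2--> s0
s0 --2--> s4
s4 --2--> s1
s1 --0--> s3
s3 --1--> s2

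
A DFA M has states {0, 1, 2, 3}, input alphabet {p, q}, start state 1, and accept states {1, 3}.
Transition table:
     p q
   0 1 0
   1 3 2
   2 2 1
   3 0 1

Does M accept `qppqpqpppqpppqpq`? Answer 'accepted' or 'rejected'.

1 --q--> 2
2 --p--> 2
2 --p--> 2
2 --q--> 1
1 --p--> 3
3 --q--> 1
1 --p--> 3
3 --p--> 0
0 --p--> 1
1 --q--> 2
2 --p--> 2
2 --p--> 2
2 --p--> 2
2 --q--> 1
1 --p--> 3
3 --q--> 1
End in state 1, which is an accepting state.

accepted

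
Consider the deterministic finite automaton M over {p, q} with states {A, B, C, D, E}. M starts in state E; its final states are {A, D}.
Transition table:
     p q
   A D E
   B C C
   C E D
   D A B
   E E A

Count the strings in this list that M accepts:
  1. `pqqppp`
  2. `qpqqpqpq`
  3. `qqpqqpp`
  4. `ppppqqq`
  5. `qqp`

1

`pqqppp`: rejected
`qpqqpqpq`: rejected
`qqpqqpp`: rejected
`ppppqqq`: accepted
`qqp`: rejected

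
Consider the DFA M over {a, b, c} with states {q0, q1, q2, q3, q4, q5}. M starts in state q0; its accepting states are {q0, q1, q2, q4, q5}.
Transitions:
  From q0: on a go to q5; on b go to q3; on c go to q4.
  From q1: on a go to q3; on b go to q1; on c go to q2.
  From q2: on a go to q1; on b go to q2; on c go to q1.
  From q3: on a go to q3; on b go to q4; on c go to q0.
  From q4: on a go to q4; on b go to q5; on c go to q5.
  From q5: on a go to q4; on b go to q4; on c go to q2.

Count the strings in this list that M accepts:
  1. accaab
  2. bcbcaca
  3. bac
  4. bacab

4

accaab: accepted
bcbcaca: accepted
bac: accepted
bacab: accepted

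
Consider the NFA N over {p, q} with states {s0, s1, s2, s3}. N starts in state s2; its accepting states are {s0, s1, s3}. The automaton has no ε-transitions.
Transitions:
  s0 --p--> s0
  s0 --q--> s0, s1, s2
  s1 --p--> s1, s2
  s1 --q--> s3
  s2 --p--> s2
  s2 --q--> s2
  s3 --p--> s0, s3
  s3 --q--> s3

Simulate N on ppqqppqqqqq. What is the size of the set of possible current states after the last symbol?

1

Start: {s2}
read p: {s2}
read p: {s2}
read q: {s2}
read q: {s2}
read p: {s2}
read p: {s2}
read q: {s2}
read q: {s2}
read q: {s2}
read q: {s2}
read q: {s2}
Final reachable set {s2} has 1 state.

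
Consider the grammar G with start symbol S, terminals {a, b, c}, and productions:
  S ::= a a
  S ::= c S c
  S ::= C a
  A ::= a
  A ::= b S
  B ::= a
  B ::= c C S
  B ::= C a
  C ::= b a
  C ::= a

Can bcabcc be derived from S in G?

no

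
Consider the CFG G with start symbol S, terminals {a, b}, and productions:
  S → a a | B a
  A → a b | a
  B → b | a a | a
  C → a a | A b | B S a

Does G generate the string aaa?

S ⇒ Ba ⇒ aaa

yes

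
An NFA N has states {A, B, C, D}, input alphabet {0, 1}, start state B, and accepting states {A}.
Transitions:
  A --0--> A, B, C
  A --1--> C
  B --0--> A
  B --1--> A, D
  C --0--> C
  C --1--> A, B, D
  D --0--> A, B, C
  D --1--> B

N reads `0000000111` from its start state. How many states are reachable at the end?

4

Start: {B}
read 0: {A}
read 0: {A, B, C}
read 0: {A, B, C}
read 0: {A, B, C}
read 0: {A, B, C}
read 0: {A, B, C}
read 0: {A, B, C}
read 1: {A, B, C, D}
read 1: {A, B, C, D}
read 1: {A, B, C, D}
Final reachable set {A, B, C, D} has 4 states.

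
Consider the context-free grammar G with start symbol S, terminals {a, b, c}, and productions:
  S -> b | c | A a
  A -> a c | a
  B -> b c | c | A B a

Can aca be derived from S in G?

S ⇒ Aa ⇒ aca

yes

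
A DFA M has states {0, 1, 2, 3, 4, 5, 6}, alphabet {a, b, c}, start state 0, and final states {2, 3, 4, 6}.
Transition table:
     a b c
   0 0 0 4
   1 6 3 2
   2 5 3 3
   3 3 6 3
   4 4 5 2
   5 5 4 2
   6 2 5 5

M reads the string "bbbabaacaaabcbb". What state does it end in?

6

0 --b--> 0
0 --b--> 0
0 --b--> 0
0 --a--> 0
0 --b--> 0
0 --a--> 0
0 --a--> 0
0 --c--> 4
4 --a--> 4
4 --a--> 4
4 --a--> 4
4 --b--> 5
5 --c--> 2
2 --b--> 3
3 --b--> 6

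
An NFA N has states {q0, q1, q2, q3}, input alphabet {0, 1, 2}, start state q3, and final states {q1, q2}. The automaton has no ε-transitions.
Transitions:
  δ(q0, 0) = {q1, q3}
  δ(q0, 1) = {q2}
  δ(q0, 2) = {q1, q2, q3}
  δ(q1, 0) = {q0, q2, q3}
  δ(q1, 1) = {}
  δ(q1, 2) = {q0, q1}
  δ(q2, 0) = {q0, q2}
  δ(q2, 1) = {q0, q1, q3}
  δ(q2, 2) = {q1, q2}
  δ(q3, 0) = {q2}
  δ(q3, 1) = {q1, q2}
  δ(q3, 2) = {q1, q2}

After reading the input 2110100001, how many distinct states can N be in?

Start: {q3}
read 2: {q1, q2}
read 1: {q0, q1, q3}
read 1: {q1, q2}
read 0: {q0, q2, q3}
read 1: {q0, q1, q2, q3}
read 0: {q0, q1, q2, q3}
read 0: {q0, q1, q2, q3}
read 0: {q0, q1, q2, q3}
read 0: {q0, q1, q2, q3}
read 1: {q0, q1, q2, q3}
Final reachable set {q0, q1, q2, q3} has 4 states.

4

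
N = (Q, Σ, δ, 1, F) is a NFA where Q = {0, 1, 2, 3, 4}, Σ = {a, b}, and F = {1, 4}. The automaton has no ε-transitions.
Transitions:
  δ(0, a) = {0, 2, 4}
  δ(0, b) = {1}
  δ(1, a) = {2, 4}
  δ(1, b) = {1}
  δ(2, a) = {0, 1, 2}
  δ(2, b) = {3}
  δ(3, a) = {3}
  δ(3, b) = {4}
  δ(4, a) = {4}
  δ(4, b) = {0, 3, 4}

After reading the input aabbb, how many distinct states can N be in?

4

Start: {1}
read a: {2, 4}
read a: {0, 1, 2, 4}
read b: {0, 1, 3, 4}
read b: {0, 1, 3, 4}
read b: {0, 1, 3, 4}
Final reachable set {0, 1, 3, 4} has 4 states.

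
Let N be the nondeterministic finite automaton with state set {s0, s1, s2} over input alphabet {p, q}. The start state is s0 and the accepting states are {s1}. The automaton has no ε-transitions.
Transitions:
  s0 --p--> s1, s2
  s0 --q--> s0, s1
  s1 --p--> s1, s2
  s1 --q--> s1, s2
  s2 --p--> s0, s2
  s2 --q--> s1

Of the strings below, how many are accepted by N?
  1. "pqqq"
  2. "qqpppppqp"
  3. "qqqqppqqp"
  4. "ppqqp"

4

"pqqq": accepted
"qqpppppqp": accepted
"qqqqppqqp": accepted
"ppqqp": accepted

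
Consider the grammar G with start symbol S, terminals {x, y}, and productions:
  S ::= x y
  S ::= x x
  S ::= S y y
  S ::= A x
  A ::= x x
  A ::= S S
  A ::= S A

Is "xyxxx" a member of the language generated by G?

yes

S ⇒ Ax ⇒ SAx ⇒ xyAx ⇒ xyxxx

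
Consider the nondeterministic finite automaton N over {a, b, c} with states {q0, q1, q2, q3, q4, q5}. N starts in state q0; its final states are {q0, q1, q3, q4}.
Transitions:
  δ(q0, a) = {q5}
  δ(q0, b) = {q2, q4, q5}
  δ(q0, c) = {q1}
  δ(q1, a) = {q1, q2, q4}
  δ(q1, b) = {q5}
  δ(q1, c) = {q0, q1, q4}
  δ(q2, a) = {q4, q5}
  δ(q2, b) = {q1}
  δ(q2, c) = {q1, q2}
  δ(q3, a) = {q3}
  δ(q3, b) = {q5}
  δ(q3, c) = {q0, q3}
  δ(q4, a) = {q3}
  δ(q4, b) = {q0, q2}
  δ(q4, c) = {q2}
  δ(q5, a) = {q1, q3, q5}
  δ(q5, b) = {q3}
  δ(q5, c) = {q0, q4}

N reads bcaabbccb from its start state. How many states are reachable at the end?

Start: {q0}
read b: {q2, q4, q5}
read c: {q0, q1, q2, q4}
read a: {q1, q2, q3, q4, q5}
read a: {q1, q2, q3, q4, q5}
read b: {q0, q1, q2, q3, q5}
read b: {q1, q2, q3, q4, q5}
read c: {q0, q1, q2, q3, q4}
read c: {q0, q1, q2, q3, q4}
read b: {q0, q1, q2, q4, q5}
Final reachable set {q0, q1, q2, q4, q5} has 5 states.

5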